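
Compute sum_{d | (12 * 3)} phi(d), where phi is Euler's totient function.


First, 12 * 3 = 36. One classical identity is sum_{d | n} phi(d) = n (each k in [1, n] has a unique gcd with n, and among the k's with gcd(k, n) = n/d there are phi(d) of them). So the sum equals 36. We also verify directly:
Divisors of 36: 1, 2, 3, 4, 6, 9, 12, 18, 36.
phi values: 1, 1, 2, 2, 2, 6, 4, 6, 12.
Sum = 36.

36


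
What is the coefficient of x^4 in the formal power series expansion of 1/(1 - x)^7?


The expansion 1/(1 - x)^r = sum_{k>=0} C(k + r - 1, r - 1) x^k follows from the multiset / negative-binomial theorem (or from repeated differentiation of the geometric series).
For r = 7 and k = 4:
C(10, 6) = 3628800 / (720 * 24) = 210.

210


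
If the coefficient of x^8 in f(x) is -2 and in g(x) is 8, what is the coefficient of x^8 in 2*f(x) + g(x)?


Scalar multiplication scales coefficients: 2 * -2 = -4.
Then add the g coefficient: -4 + 8
= 4

4


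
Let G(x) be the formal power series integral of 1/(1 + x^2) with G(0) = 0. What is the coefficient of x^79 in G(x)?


1/(1 + x^2) = sum_{j>=0} (-1)^j x^(2j). Integrating termwise with G(0) = 0:
G(x) = sum_{j>=0} (-1)^j x^(2j+1) / (2j+1) = arctan(x).
Only odd powers are nonzero. For x^79 write 79 = 2*39 + 1, giving
(-1)^39 / 79 = -1/79 = -1/79.

-1/79


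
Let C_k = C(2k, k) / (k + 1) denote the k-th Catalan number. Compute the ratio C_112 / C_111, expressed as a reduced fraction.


Using C_k = (2k)! / (k! (k+1)!), the ratio C_{k+1}/C_k simplifies to
C_{k+1}/C_k = [(2k+2)! / ((k+1)! (k+2)!)] * [k! (k+1)! / (2k)!]
 = (2k+2)(2k+1) / ((k+1)(k+2)) = 2(2k+1) / (k+2).
For k = 111: 2(2*111 + 1) / (111 + 2) = 446/113 = 446/113.

446/113


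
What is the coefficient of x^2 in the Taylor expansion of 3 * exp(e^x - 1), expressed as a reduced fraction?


exp(e^x - 1) = sum_{k>=0} Bell_k x^k / k!, where Bell_k is the k-th Bell number.
So the coefficient of x^2 is 3 * Bell_2 / 2!.
Computing: Bell_2 = 2 and 2! = 2, giving
3 * 2/2 = 3.

3


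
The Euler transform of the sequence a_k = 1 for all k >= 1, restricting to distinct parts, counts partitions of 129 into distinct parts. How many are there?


Partitions of 129 into distinct parts can be computed via generating function.
Product (1+x)(1+x^2)(1+x^3)...
The coefficient of x^129 = 4322816

4322816


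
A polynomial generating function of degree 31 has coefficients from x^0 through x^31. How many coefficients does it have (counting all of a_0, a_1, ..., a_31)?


A polynomial of degree 31 takes the form a_0 + a_1 x + ... + a_31 x^31.
The number of coefficients is 31 + 1 = 32.

32


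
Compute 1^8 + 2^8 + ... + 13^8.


This power sum has a closed form given by Faulhaber's formula
sum_{k=1}^{m} k^p = (1 / (p + 1)) * sum_{j=0}^{p} C(p + 1, j) B_j m^(p + 1 - j),
but for small m direct computation is fastest:
1 + 256 + 6561 + 65536 + 390625 + 1679616 + 5764801 + 16777216 + 43046721 + 100000000 + 214358881 + 429981696 + 815730721 = 1627802631.

1627802631


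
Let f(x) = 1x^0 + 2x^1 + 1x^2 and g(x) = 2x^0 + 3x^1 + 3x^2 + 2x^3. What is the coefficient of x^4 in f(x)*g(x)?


Cauchy product at x^4:
2*2 + 1*3
= 7

7


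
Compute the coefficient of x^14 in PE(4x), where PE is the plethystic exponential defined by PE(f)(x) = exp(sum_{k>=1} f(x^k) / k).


With f(x) = 4x, the exponent is sum_{k>=1} 4 x^k / k = 4 * (-ln(1 - x)). Exponentiating:
PE(4x) = exp(-4 ln(1 - x)) = 1/(1 - x)^4.
By the negative binomial expansion, [x^n] 1/(1 - x)^4 = C(n + 3, 3).
For n = 14: C(17, 3) = 680.

680


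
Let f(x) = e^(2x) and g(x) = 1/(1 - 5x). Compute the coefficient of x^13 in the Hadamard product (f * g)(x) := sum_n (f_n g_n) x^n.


Expanding: f_k = 2^k/k! (from e^(2x)) and g_k = 5^k (from 1/(1 - 5x)). So the Hadamard coefficient (f * g)_k = 2^k 5^k / k! = (10)^k / k!.
For k = 13: 10^13/13! = 10000000000000/6227020800 = 390625000/243243.

390625000/243243


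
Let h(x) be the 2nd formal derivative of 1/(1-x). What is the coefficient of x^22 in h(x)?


Differentiating 2 times: d^2/dx^2 [1/(1-x)] = 2!/(1-x)^3.
The expansion 1/(1-x)^3 = sum_{k>=0} C(k+2, 2) x^k, so the coefficient of x^n in 2!/(1-x)^3 is 2! * C(n+2, 2).
For n = 22: 2 * C(24, 2) = 2 * 276 = 552

552


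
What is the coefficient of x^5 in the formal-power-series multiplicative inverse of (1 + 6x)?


The inverse is 1/(1 + 6x). Apply the geometric identity 1/(1 - y) = sum_{k>=0} y^k with y = -6x:
1/(1 + 6x) = sum_{k>=0} (-6)^k x^k.
So the coefficient of x^5 is (-6)^5 = -7776.

-7776


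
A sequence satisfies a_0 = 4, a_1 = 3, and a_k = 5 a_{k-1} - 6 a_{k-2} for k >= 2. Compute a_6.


The characteristic equation is t^2 - 5 t + 6 = 0, with roots r_1 = 2 and r_2 = 3 (so c_1 = r_1 + r_2, c_2 = -r_1 r_2 as required).
One can use the closed form a_n = A r_1^n + B r_2^n, but direct iteration is more reliable:
a_0 = 4, a_1 = 3, a_2 = -9, a_3 = -63, a_4 = -261, a_5 = -927, a_6 = -3069.
So a_6 = -3069.

-3069


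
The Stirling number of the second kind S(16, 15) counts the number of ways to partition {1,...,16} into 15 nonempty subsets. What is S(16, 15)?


Using the explicit formula S(n,k) = (1/k!) sum_{j=0}^{k} (-1)^(k-j) C(k,j) j^n:
S(16, 15) = 120
Equivalently, S(n,k) is n! times the coefficient of x^n in the EGF (e^x - 1)^k / k!.

120


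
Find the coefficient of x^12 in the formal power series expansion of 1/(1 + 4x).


Write 1/(1 + c x) = 1/(1 - (-c) x) and apply the geometric-series identity
1/(1 - y) = sum_{k>=0} y^k to get 1/(1 + c x) = sum_{k>=0} (-c)^k x^k.
So the coefficient of x^k is (-c)^k = (-1)^k * c^k.
Here c = 4 and k = 12:
(-4)^12 = 1 * 16777216 = 16777216

16777216


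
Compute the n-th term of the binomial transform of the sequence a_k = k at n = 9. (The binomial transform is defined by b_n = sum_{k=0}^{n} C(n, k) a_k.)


With a_k = k, b_n = sum_{k=0}^{n} C(n, k) k. Using k * C(n, k) = n * C(n-1, k-1) gives b_n = n * sum_{k>=1} C(n-1, k-1) = n * 2^(n-1).
For n = 9: 9 * 2^8 = 9 * 256 = 2304.

2304


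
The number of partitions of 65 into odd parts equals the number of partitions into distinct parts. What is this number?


Computing partitions of 65 into odd parts (1, 3, 5, ...):
Using the generating function prod_{k>=0} 1/(1-x^(2k+1)),
the count is 18200

18200


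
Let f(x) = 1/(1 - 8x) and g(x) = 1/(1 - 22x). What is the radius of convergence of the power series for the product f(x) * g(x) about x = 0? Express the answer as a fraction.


The radius of 1/(1 - 8x) is 1/8 (nearest singularity at x = 1/8), and the radius of 1/(1 - 22x) is 1/22.
The product f(x)*g(x) = 1/((1 - 8x)(1 - 22x)) has singularities at both 1/8 and 1/22, so its radius of convergence is the distance to the nearest one:
min(1/8, 1/22) = 1/22.

1/22


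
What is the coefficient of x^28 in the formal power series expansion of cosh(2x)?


The Maclaurin series is cosh(t) = sum_{m>=0} t^(2m) / (2m)!, so substituting t = 2x, only even powers of x are nonzero, with coefficient of x^(2m) equal to 2^(2m) / (2m)!.
For x^28 the coefficient is 2^28/28! = 268435456/304888344611713860501504000000 = 8/9086380738369043484375.

8/9086380738369043484375


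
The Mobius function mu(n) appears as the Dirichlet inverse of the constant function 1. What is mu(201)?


201 = 3 * 67 (all distinct primes).
mu(201) = (-1)^2 = 1

1


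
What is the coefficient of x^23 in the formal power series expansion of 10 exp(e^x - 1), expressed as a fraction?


exp(e^x - 1) is the exponential generating function for the Bell numbers Bell_k: exp(e^x - 1) = sum_{k>=0} Bell_k x^k / k!.
So the coefficient of x^23 in 10 exp(e^x - 1) is 10 Bell_23 / 23!.
Computing: Bell_23 = 44152005855084346 and 23! = 25852016738884976640000, giving
10 * 44152005855084346/25852016738884976640000 = 22076002927542173/1292600836944248832000.

22076002927542173/1292600836944248832000


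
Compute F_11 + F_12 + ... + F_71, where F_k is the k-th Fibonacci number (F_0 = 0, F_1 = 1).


Use the identity sum_{k=0}^{N} F_k = F_{N+2} - 1 (which follows from F_{k+2} - F_{k+1} = F_k). Then
sum_{k=11}^{71} F_k = (F_{73} - 1) - (F_{12} - 1) = F_{73} - F_{12}.
Computing: F_{73} = 806515533049393, F_{12} = 144, so
Sum = 806515533049393 - 144 = 806515533049249.

806515533049249


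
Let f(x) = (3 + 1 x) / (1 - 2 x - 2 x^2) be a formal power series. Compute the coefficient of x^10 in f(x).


Write f(x) = sum_{k>=0} a_k x^k. Multiplying both sides by 1 - 2 x - 2 x^2 gives
(1 - 2 x - 2 x^2) sum_{k>=0} a_k x^k = 3 + 1 x.
Matching coefficients:
 x^0: a_0 = 3
 x^1: a_1 - 2 a_0 = 1  =>  a_1 = 2*3 + 1 = 7
 x^k (k >= 2): a_k = 2 a_{k-1} + 2 a_{k-2}.
Iterating: a_2 = 20, a_3 = 54, a_4 = 148, a_5 = 404, a_6 = 1104, a_7 = 3016, a_8 = 8240, a_9 = 22512, a_10 = 61504.
So the coefficient of x^10 is 61504.

61504


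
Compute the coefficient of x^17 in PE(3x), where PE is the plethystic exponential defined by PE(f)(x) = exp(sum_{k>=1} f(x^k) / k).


With f(x) = 3x, the exponent is sum_{k>=1} 3 x^k / k = 3 * (-ln(1 - x)). Exponentiating:
PE(3x) = exp(-3 ln(1 - x)) = 1/(1 - x)^3.
By the negative binomial expansion, [x^n] 1/(1 - x)^3 = C(n + 2, 2).
For n = 17: C(19, 2) = 171.

171


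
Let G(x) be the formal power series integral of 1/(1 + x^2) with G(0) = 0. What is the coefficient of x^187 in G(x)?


1/(1 + x^2) = sum_{j>=0} (-1)^j x^(2j). Integrating termwise with G(0) = 0:
G(x) = sum_{j>=0} (-1)^j x^(2j+1) / (2j+1) = arctan(x).
Only odd powers are nonzero. For x^187 write 187 = 2*93 + 1, giving
(-1)^93 / 187 = -1/187 = -1/187.

-1/187


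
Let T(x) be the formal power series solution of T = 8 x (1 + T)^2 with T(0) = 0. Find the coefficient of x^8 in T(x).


Apply the Lagrange inversion formula: if T = 8 x * phi(T) with phi(t) = (1 + t)^2, then [x^n] T = 8^n * (1/n) [t^(n-1)] phi(t)^n = 8^n * (1/n) [t^(n-1)] (1 + t)^(2n) = 8^n * (1/n) C(2n, n-1).
Using the identity C(2n, n-1) = C(2n, n) * n / (n+1), the unscaled factor equals C(2n, n) / (n+1) = C_n, the n-th Catalan number.
For n = 8: C_8 = C(16, 8) / 9 = 12870/9 = 1430.
With the 8^8 = 16777216 factor, the coefficient is 16777216 * 1430 = 23991418880.

23991418880


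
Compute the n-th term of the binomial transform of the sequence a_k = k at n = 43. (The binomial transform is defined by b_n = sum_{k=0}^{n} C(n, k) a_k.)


With a_k = k, b_n = sum_{k=0}^{n} C(n, k) k. Using k * C(n, k) = n * C(n-1, k-1) gives b_n = n * sum_{k>=1} C(n-1, k-1) = n * 2^(n-1).
For n = 43: 43 * 2^42 = 43 * 4398046511104 = 189115999977472.

189115999977472


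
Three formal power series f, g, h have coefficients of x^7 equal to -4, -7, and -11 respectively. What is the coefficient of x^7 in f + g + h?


Series addition is componentwise:
-4 + -7 + -11
= -22

-22


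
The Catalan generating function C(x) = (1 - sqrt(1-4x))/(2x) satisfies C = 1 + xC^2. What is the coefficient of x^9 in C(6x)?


Substituting x -> 6x scales the n-th coefficient by 6^n, so [x^9] C(6x) = 6^9 * C_9.
C_9 = C(2*9, 9)/(10) = 48620/10 = 4862.
So 6^9 * 4862 = 10077696 * 4862 = 48997757952.

48997757952


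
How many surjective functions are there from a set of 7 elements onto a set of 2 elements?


By inclusion-exclusion on which target elements are missed, the number of surjections from an n-set onto a k-set is
surj(n, k) = sum_{j=0}^{k} (-1)^j C(k, j) (k - j)^n.
Equivalently surj(n, k) = k! * S(n, k), where S(n, k) is the Stirling number of the second kind.
For n = 7, k = 2:
S(7, 2) = 63, so
surj = 2! * 63 = 2 * 63 = 126.

126


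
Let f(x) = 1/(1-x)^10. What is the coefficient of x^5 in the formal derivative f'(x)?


Differentiate: d/dx [ 1/(1-x)^r ] = r / (1-x)^(r+1).
Here r = 10, so f'(x) = 10 / (1-x)^11.
The expansion of 1/(1-x)^(r+1) has coefficient of x^n equal to C(n+r, r).
So the coefficient of x^5 in f'(x) is
10 * C(15, 10) = 10 * 3003 = 30030

30030


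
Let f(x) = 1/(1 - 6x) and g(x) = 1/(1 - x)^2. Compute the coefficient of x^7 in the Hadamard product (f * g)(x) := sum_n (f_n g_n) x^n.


f has coefficients f_k = 6^k. For g = 1/(1 - x)^2 the coefficient is g_k = C(k + 1, 1) = k + 1. The Hadamard coefficient is (f * g)_k = 6^k * (k + 1).
For k = 7: 6^7 * 8 = 279936 * 8 = 2239488.

2239488


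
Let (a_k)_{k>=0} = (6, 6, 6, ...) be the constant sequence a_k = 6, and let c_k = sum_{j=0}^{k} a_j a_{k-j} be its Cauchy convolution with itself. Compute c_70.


Since a_j = 6 for all j >= 0, the convolution sum becomes
c_k = sum_{j=0}^{k} 6 * 6 = 36 * (k + 1).
Equivalently, the generating function of (a_k) is 6/(1 - x) and its square is 36/(1 - x)^2 = sum_{k>=0} 36(k + 1) x^k.
For k = 70: 36 * 71 = 2556.

2556


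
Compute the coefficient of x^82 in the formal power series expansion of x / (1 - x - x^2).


Let f(x) = sum_{k>=0} a_k x^k. Multiplying f(x) * (1 - x - x^2) = x and matching coefficients gives a_0 = 0, a_1 = 1, and a_k = a_{k-1} + a_{k-2} for k >= 2. These are the Fibonacci numbers F_k.
Iterating from F_0 = 0, F_1 = 1:
F_0=0, F_1=1, F_2=1, F_3=2, F_4=3, F_5=5, F_6=8, F_7=13, F_8=21, F_9=34, ...
F_82 = 61305790721611591.

61305790721611591


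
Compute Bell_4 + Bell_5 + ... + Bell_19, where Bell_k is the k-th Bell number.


Recall Bell_k counts set partitions of a k-set (with Bell_0 = 1 by convention).
Bell_4 through Bell_19: 15, 52, 203, 877, 4140, 21147, 115975, 678570, 4213597, 27644437, 190899322, 1382958545, 10480142147, 82864869804, 682076806159, 5832742205057
Sum = 15 + 52 + 203 + 877 + 4140 + 21147 + 115975 + 678570 + 4213597 + 27644437 + 190899322 + 1382958545 + 10480142147 + 82864869804 + 682076806159 + 5832742205057 = 6609770560047.

6609770560047


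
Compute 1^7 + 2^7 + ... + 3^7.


This power sum has a closed form given by Faulhaber's formula
sum_{k=1}^{m} k^p = (1 / (p + 1)) * sum_{j=0}^{p} C(p + 1, j) B_j m^(p + 1 - j),
but for small m direct computation is fastest:
1 + 128 + 2187 = 2316.

2316


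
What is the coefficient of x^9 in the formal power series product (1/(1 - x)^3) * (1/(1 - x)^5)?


Combine the factors: (1/(1 - x)^3) * (1/(1 - x)^5) = 1/(1 - x)^8.
Then use 1/(1 - x)^r = sum_{k>=0} C(k + r - 1, r - 1) x^k with r = 8 and k = 9:
C(16, 7) = 11440.

11440


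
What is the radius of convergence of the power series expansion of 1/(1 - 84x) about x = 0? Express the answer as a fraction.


Expanding 1/(1 - 84x) = sum_{k>=0} 84^k x^k, the series converges when |84x| < 1, i.e., |x| < 1/84.
So the radius of convergence is 1/84 = 1/84.

1/84


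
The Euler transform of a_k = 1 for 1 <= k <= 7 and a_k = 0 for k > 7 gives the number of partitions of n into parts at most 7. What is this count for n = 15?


Partitions of 15 into parts at most 7:
Using generating function (1-x)^(-1)(1-x^2)^(-1)...(1-x^7)^(-1),
the coefficient of x^15 = 131

131


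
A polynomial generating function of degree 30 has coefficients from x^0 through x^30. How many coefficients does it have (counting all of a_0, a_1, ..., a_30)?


A polynomial of degree 30 takes the form a_0 + a_1 x + ... + a_30 x^30.
The number of coefficients is 30 + 1 = 31.

31


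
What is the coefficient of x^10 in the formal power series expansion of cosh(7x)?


The Maclaurin series is cosh(t) = sum_{m>=0} t^(2m) / (2m)!, so substituting t = 7x, only even powers of x are nonzero, with coefficient of x^(2m) equal to 7^(2m) / (2m)!.
For x^10 the coefficient is 7^10/10! = 282475249/3628800 = 40353607/518400.

40353607/518400


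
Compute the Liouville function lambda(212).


The Liouville function is lambda(k) = (-1)^Omega(k), where Omega(k) counts the prime factors of k with multiplicity.
Factoring: 212 = 2 * 2 * 53, so Omega(212) = 3.
lambda(212) = (-1)^3 = -1.

-1


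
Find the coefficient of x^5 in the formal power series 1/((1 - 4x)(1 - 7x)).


By partial fractions or Cauchy convolution:
The coefficient equals sum_{k=0}^{5} 4^k * 7^(5-k).
= 37851

37851


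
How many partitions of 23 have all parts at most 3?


Using the generating function (1-x)^(-1)(1-x^2)^(-1)(1-x^3)^(-1),
the coefficient of x^23 counts these restricted partitions.
Result = 56

56


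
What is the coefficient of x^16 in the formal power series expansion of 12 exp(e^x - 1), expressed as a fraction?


exp(e^x - 1) is the exponential generating function for the Bell numbers Bell_k: exp(e^x - 1) = sum_{k>=0} Bell_k x^k / k!.
So the coefficient of x^16 in 12 exp(e^x - 1) is 12 Bell_16 / 16!.
Computing: Bell_16 = 10480142147 and 16! = 20922789888000, giving
12 * 10480142147/20922789888000 = 10480142147/1743565824000.

10480142147/1743565824000


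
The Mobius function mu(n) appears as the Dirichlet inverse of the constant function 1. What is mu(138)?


138 = 2 * 3 * 23 (all distinct primes).
mu(138) = (-1)^3 = -1

-1


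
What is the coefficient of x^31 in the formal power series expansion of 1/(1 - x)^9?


The negative binomial / multiset identity is
1/(1 - x)^r = sum_{k>=0} C(k + r - 1, r - 1) x^k.
Here r = 9 and k = 31, so the coefficient is
C(31 + 8, 8) = C(39, 8)
= 61523748

61523748


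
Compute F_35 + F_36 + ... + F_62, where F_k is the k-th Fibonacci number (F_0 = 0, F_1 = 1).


Use the identity sum_{k=0}^{N} F_k = F_{N+2} - 1 (which follows from F_{k+2} - F_{k+1} = F_k). Then
sum_{k=35}^{62} F_k = (F_{64} - 1) - (F_{36} - 1) = F_{64} - F_{36}.
Computing: F_{64} = 10610209857723, F_{36} = 14930352, so
Sum = 10610209857723 - 14930352 = 10610194927371.

10610194927371


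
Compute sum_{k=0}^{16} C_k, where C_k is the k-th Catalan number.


C_0 through C_16: 1, 1, 2, 5, 14, 42, 132, 429, 1430, 4862, 16796, 58786, 208012, 742900, 2674440, 9694845, 35357670
Sum = 1 + 1 + 2 + 5 + 14 + 42 + 132 + 429 + 1430 + 4862 + 16796 + 58786 + 208012 + 742900 + 2674440 + 9694845 + 35357670
= 48760367

48760367


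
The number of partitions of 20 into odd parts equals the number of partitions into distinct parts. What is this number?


Computing partitions of 20 into odd parts (1, 3, 5, ...):
Using the generating function prod_{k>=0} 1/(1-x^(2k+1)),
the count is 64

64


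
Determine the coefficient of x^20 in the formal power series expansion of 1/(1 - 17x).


The geometric series identity gives 1/(1 - c x) = sum_{k>=0} c^k x^k, so the coefficient of x^k is c^k.
Here c = 17 and k = 20.
Computing: 17^20 = 4064231406647572522401601

4064231406647572522401601


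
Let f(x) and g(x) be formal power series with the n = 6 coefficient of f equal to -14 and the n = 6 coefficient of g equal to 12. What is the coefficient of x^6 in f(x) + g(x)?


Addition of formal power series is termwise.
The coefficient of x^6 in f + g = -14 + 12
= -2

-2


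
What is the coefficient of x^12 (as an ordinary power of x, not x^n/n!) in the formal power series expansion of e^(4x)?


The exponential series is e^y = sum_{k>=0} y^k / k!. Substituting y = 4x gives
e^(4x) = sum_{k>=0} 4^k x^k / k!.
So the coefficient of x^n is a^n/n! with a = 4, n = 12:
4^12 / 12! = 16777216/479001600 = 16384/467775

16384/467775


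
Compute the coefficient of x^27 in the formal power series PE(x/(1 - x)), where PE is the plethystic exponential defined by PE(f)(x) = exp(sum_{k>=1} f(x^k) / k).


For f(x) = x/(1 - x) we have
sum_{k>=1} f(x^k) / k = sum_{k>=1} (1/k) * x^k / (1 - x^k) = sum_{k, m >= 1} x^(k m) / k,
which after exponentiating simplifies to
PE(x/(1 - x)) = prod_{k>=1} 1 / (1 - x^k).
This is the generating function for the partition function p(n), so the coefficient of x^27 is p(27).
Computing p(27) by dynamic programming over parts 1, 2, ..., 27: p(27) = 3010.

3010


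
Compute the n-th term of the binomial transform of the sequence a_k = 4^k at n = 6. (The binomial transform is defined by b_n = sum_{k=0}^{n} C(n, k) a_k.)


With a_k = 4^k, b_n = sum_{k=0}^{n} C(n, k) 4^k = (1 + 4)^n by the binomial theorem.
For n = 6: (1 + 4)^6 = 5^6 = 15625.

15625


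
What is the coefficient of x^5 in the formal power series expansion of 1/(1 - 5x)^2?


The general identity 1/(1 - c x)^r = sum_{k>=0} c^k C(k + r - 1, r - 1) x^k follows by substituting y = c x into 1/(1 - y)^r = sum_{k>=0} C(k + r - 1, r - 1) y^k.
For c = 5, r = 2, k = 5:
5^5 * C(6, 1) = 3125 * 6 = 18750.

18750


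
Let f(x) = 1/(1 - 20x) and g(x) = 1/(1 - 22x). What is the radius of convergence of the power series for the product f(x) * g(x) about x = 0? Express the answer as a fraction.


The radius of 1/(1 - 20x) is 1/20 (nearest singularity at x = 1/20), and the radius of 1/(1 - 22x) is 1/22.
The product f(x)*g(x) = 1/((1 - 20x)(1 - 22x)) has singularities at both 1/20 and 1/22, so its radius of convergence is the distance to the nearest one:
min(1/20, 1/22) = 1/22.

1/22


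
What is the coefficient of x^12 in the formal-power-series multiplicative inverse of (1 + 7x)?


The inverse is 1/(1 + 7x). Apply the geometric identity 1/(1 - y) = sum_{k>=0} y^k with y = -7x:
1/(1 + 7x) = sum_{k>=0} (-7)^k x^k.
So the coefficient of x^12 is (-7)^12 = 13841287201.

13841287201


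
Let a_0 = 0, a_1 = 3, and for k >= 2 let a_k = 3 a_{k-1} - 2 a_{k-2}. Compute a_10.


Iterating the recurrence forward:
a_0 = 0
a_1 = 3
a_2 = 3*3 - 2*0 = 9
a_3 = 3*9 - 2*3 = 21
a_4 = 3*21 - 2*9 = 45
a_5 = 3*45 - 2*21 = 93
a_6 = 3*93 - 2*45 = 189
a_7 = 3*189 - 2*93 = 381
a_8 = 3*381 - 2*189 = 765
a_9 = 3*765 - 2*381 = 1533
a_10 = 3*1533 - 2*765 = 3069
So a_10 = 3069.

3069


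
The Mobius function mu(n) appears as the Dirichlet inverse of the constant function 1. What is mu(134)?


134 = 2 * 67 (all distinct primes).
mu(134) = (-1)^2 = 1

1


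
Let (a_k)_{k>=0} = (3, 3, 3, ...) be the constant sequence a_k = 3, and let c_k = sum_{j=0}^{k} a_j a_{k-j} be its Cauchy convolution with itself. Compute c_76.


Since a_j = 3 for all j >= 0, the convolution sum becomes
c_k = sum_{j=0}^{k} 3 * 3 = 9 * (k + 1).
Equivalently, the generating function of (a_k) is 3/(1 - x) and its square is 9/(1 - x)^2 = sum_{k>=0} 9(k + 1) x^k.
For k = 76: 9 * 77 = 693.

693


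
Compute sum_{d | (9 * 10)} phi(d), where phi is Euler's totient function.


First, 9 * 10 = 90. One classical identity is sum_{d | n} phi(d) = n (each k in [1, n] has a unique gcd with n, and among the k's with gcd(k, n) = n/d there are phi(d) of them). So the sum equals 90. We also verify directly:
Divisors of 90: 1, 2, 3, 5, 6, 9, 10, 15, 18, 30, 45, 90.
phi values: 1, 1, 2, 4, 2, 6, 4, 8, 6, 8, 24, 24.
Sum = 90.

90


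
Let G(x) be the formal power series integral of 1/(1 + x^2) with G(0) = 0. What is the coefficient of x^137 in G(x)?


1/(1 + x^2) = sum_{j>=0} (-1)^j x^(2j). Integrating termwise with G(0) = 0:
G(x) = sum_{j>=0} (-1)^j x^(2j+1) / (2j+1) = arctan(x).
Only odd powers are nonzero. For x^137 write 137 = 2*68 + 1, giving
(-1)^68 / 137 = 1/137 = 1/137.

1/137


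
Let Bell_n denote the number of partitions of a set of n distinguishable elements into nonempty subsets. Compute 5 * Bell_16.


Bell_16 can be computed from the Bell triangle or from Dobinski's identity Bell_n = (1/e) * sum_{k>=0} k^n / k!.
Computing Bell_16 = 10480142147.
Then 5 * 10480142147 = 52400710735.

52400710735


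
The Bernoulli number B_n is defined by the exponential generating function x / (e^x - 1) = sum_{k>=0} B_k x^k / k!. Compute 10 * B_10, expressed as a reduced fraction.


Bernoulli numbers can also be computed recursively via B_0 = 1 and sum_{j=0}^{m} C(m+1, j) B_j = 0 for m >= 1. Odd-index Bernoulli numbers vanish for k >= 3.
Computing B_10 = 5/66, so 10 * B_10 = 10 * 5/66 = 25/33.

25/33


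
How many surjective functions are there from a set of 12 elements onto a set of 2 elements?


By inclusion-exclusion on which target elements are missed, the number of surjections from an n-set onto a k-set is
surj(n, k) = sum_{j=0}^{k} (-1)^j C(k, j) (k - j)^n.
Equivalently surj(n, k) = k! * S(n, k), where S(n, k) is the Stirling number of the second kind.
For n = 12, k = 2:
S(12, 2) = 2047, so
surj = 2! * 2047 = 2 * 2047 = 4094.

4094


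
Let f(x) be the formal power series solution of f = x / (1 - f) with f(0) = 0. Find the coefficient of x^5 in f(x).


Apply Lagrange inversion: f = x * phi(f) with phi(t) = 1/(1 - t), so
[x^n] f = (1/n) [t^(n-1)] phi(t)^n = (1/n) [t^(n-1)] (1 - t)^(-n) = (1/n) C(2n - 2, n - 1) = C_{n-1}.
For n = 5: C_4 = C(8, 4) / 5 = 70/5 = 14 = 14.

14


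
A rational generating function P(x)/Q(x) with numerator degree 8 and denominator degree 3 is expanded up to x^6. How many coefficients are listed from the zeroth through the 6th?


Expanding up to x^6 gives the coefficients for x^0, x^1, ..., x^6.
That is 6 + 1 = 7 coefficients in total.

7


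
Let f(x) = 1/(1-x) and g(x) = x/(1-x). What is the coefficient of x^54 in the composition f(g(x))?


First simplify the composition: f(g(x)) = 1/(1 - x/(1-x)) = (1-x)/((1-x) - x) = (1-x)/(1-2x).
Now extract the coefficient. Write (1-x)/(1-2x) = 1/(1-2x) - x/(1-2x).
The coefficient of x^n in 1/(1-2x) is 2^n, and in x/(1-2x) is 2^(n-1) (for n >= 1).
So the coefficient of x^54 is 2^54 - 2^53 = 18014398509481984 - 9007199254740992 = 9007199254740992.

9007199254740992


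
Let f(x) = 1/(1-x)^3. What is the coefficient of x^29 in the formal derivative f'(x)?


Differentiate: d/dx [ 1/(1-x)^r ] = r / (1-x)^(r+1).
Here r = 3, so f'(x) = 3 / (1-x)^4.
The expansion of 1/(1-x)^(r+1) has coefficient of x^n equal to C(n+r, r).
So the coefficient of x^29 in f'(x) is
3 * C(32, 3) = 3 * 4960 = 14880

14880


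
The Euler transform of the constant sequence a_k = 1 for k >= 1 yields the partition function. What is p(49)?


The Euler transform converts the sequence a_k = 1 into the number of integer partitions.
Using the recurrence or dynamic programming:
p(49) = 173525

173525


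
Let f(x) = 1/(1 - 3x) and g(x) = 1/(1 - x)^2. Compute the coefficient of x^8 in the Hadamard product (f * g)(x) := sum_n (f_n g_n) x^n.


f has coefficients f_k = 3^k. For g = 1/(1 - x)^2 the coefficient is g_k = C(k + 1, 1) = k + 1. The Hadamard coefficient is (f * g)_k = 3^k * (k + 1).
For k = 8: 3^8 * 9 = 6561 * 9 = 59049.

59049


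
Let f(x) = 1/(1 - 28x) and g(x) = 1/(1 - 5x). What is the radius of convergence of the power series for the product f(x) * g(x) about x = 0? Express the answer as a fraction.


The radius of 1/(1 - 28x) is 1/28 (nearest singularity at x = 1/28), and the radius of 1/(1 - 5x) is 1/5.
The product f(x)*g(x) = 1/((1 - 28x)(1 - 5x)) has singularities at both 1/28 and 1/5, so its radius of convergence is the distance to the nearest one:
min(1/28, 1/5) = 1/28.

1/28


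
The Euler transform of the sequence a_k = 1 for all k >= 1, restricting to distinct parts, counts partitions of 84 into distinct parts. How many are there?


Partitions of 84 into distinct parts can be computed via generating function.
Product (1+x)(1+x^2)(1+x^3)...
The coefficient of x^84 = 111322

111322


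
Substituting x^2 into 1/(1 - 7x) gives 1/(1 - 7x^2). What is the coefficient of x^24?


The coefficient of x^(2m) in 1/(1 - 7x^2) is 7^m.
With n = 24 = 2*12, the coefficient is 7^12 = 13841287201.

13841287201


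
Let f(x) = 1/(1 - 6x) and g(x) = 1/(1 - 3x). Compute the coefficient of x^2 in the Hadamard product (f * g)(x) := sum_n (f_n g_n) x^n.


f has coefficients f_k = 6^k and g has coefficients g_k = 3^k, so the Hadamard product has coefficient (f*g)_k = 6^k * 3^k = 18^k.
For k = 2: 18^2 = 324.

324


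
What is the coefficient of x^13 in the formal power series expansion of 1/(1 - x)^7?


The expansion 1/(1 - x)^r = sum_{k>=0} C(k + r - 1, r - 1) x^k follows from the multiset / negative-binomial theorem (or from repeated differentiation of the geometric series).
For r = 7 and k = 13:
C(19, 6) = 121645100408832000 / (720 * 6227020800) = 27132.

27132


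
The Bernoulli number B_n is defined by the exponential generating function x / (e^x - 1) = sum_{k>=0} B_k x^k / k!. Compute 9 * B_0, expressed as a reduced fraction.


Bernoulli numbers can also be computed recursively via B_0 = 1 and sum_{j=0}^{m} C(m+1, j) B_j = 0 for m >= 1. Odd-index Bernoulli numbers vanish for k >= 3.
Computing B_0 = 1, so 9 * B_0 = 9 * 1 = 9.

9


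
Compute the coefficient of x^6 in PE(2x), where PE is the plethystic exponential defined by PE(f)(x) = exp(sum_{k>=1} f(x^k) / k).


With f(x) = 2x, the exponent is sum_{k>=1} 2 x^k / k = 2 * (-ln(1 - x)). Exponentiating:
PE(2x) = exp(-2 ln(1 - x)) = 1/(1 - x)^2.
By the negative binomial expansion, [x^n] 1/(1 - x)^2 = C(n + 1, 1).
For n = 6: C(7, 1) = 7.

7


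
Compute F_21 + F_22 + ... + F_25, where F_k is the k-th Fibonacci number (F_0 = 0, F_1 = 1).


Use the identity sum_{k=0}^{N} F_k = F_{N+2} - 1 (which follows from F_{k+2} - F_{k+1} = F_k). Then
sum_{k=21}^{25} F_k = (F_{27} - 1) - (F_{22} - 1) = F_{27} - F_{22}.
Computing: F_{27} = 196418, F_{22} = 17711, so
Sum = 196418 - 17711 = 178707.

178707


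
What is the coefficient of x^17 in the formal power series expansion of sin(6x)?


The Maclaurin series is sin(t) = sum_{k>=0} (-1)^k t^(2k+1) / (2k+1)!, so substituting t = 6x, only odd powers of x are nonzero, with coefficient of x^(2k+1) equal to (-1)^k 6^(2k+1) / (2k+1)!.
Write 17 = 2*8 + 1, giving the coefficient (-1)^8 * 6^17 / 17! = 16926659444736/355687428096000 = 708588/14889875.

708588/14889875


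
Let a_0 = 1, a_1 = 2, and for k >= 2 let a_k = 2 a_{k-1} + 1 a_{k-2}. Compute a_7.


Iterating the recurrence forward:
a_0 = 1
a_1 = 2
a_2 = 2*2 + 1*1 = 5
a_3 = 2*5 + 1*2 = 12
a_4 = 2*12 + 1*5 = 29
a_5 = 2*29 + 1*12 = 70
a_6 = 2*70 + 1*29 = 169
a_7 = 2*169 + 1*70 = 408
So a_7 = 408.

408


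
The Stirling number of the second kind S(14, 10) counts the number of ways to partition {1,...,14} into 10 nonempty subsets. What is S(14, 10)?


Using the explicit formula S(n,k) = (1/k!) sum_{j=0}^{k} (-1)^(k-j) C(k,j) j^n:
S(14, 10) = 752752
Equivalently, S(n,k) is n! times the coefficient of x^n in the EGF (e^x - 1)^k / k!.

752752


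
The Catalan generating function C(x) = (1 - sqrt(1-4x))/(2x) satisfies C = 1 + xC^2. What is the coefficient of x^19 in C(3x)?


Substituting x -> 3x scales the n-th coefficient by 3^n, so [x^19] C(3x) = 3^19 * C_19.
C_19 = C(2*19, 19)/(20) = 35345263800/20 = 1767263190.
So 3^19 * 1767263190 = 1162261467 * 1767263190 = 2054021907784499730.

2054021907784499730


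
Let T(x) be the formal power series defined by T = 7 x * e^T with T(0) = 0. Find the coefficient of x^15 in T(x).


Apply the Lagrange inversion formula: if T = 7 x * phi(T) with phi(t) = e^t, then
[x^n] T = 7^n * (1/n) [t^(n-1)] phi(t)^n = 7^n * (1/n) [t^(n-1)] e^(n t) = 7^n * (1/n) * n^(n-1) / (n-1)! = 7^n * n^(n-1) / n!.
When c = 1 this is the Cayley count of rooted labeled trees on n vertices, divided by n!.
For n = 15: 7^15 * 15^14 / 15! = 4747561509943 * 29192926025390625/1307674368000 = 31039492054703466796875/292864.

31039492054703466796875/292864


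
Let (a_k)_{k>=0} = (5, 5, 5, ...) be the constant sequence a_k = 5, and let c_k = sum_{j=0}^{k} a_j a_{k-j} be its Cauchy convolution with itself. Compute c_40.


Since a_j = 5 for all j >= 0, the convolution sum becomes
c_k = sum_{j=0}^{k} 5 * 5 = 25 * (k + 1).
Equivalently, the generating function of (a_k) is 5/(1 - x) and its square is 25/(1 - x)^2 = sum_{k>=0} 25(k + 1) x^k.
For k = 40: 25 * 41 = 1025.

1025


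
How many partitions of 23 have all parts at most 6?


Using the generating function (1-x)^(-1)(1-x^2)^(-1)...(1-x^6)^(-1),
the coefficient of x^23 counts these restricted partitions.
Result = 454

454


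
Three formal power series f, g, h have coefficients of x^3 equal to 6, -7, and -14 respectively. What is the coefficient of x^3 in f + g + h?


Series addition is componentwise:
6 + -7 + -14
= -15

-15


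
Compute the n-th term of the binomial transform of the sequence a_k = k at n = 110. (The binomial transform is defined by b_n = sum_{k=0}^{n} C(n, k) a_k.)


With a_k = k, b_n = sum_{k=0}^{n} C(n, k) k. Using k * C(n, k) = n * C(n-1, k-1) gives b_n = n * sum_{k>=1} C(n-1, k-1) = n * 2^(n-1).
For n = 110: 110 * 2^109 = 110 * 649037107316853453566312041152512 = 71394081804853879892294324526776320.

71394081804853879892294324526776320


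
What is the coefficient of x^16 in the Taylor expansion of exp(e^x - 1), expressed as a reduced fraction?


exp(e^x - 1) = sum_{k>=0} Bell_k x^k / k!, where Bell_k is the k-th Bell number.
So the coefficient of x^16 is Bell_16 / 16!.
Computing: Bell_16 = 10480142147 and 16! = 20922789888000, giving
10480142147/20922789888000 = 10480142147/20922789888000.

10480142147/20922789888000


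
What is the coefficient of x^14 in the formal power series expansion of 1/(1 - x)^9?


The negative binomial / multiset identity is
1/(1 - x)^r = sum_{k>=0} C(k + r - 1, r - 1) x^k.
Here r = 9 and k = 14, so the coefficient is
C(14 + 8, 8) = C(22, 8)
= 319770

319770


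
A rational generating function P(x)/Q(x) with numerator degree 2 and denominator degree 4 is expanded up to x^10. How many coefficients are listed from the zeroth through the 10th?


Expanding up to x^10 gives the coefficients for x^0, x^1, ..., x^10.
That is 10 + 1 = 11 coefficients in total.

11


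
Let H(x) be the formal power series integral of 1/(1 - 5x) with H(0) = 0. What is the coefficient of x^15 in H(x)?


1/(1 - 5x) = sum_{k>=0} 5^k x^k. Integrating termwise with H(0) = 0:
H(x) = sum_{k>=0} 5^k x^(k+1) / (k+1) = sum_{m>=1} 5^(m-1) x^m / m.
For m = 15: 5^14/15 = 6103515625/15 = 1220703125/3.

1220703125/3


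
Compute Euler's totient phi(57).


phi(n) counts integers in [1, n] coprime to n. Using the multiplicative formula phi(n) = n * prod_{p | n} (1 - 1/p):
57 = 3 * 19, so
phi(57) = 57 * (1 - 1/3) * (1 - 1/19) = 36.

36


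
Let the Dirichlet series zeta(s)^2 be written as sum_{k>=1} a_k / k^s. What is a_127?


The Dirichlet convolution of the constant function 1 with itself gives (1 * 1)(k) = sum_{d | k} 1 = d(k), the number of positive divisors of k.
Since zeta(s) = sum_{k>=1} 1/k^s, we have zeta(s)^2 = sum_{k>=1} d(k)/k^s, so a_k = d(k).
For k = 127: the divisors are 1, 127.
Count = 2.

2


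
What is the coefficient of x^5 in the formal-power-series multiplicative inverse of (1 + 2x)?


The inverse is 1/(1 + 2x). Apply the geometric identity 1/(1 - y) = sum_{k>=0} y^k with y = -2x:
1/(1 + 2x) = sum_{k>=0} (-2)^k x^k.
So the coefficient of x^5 is (-2)^5 = -32.

-32


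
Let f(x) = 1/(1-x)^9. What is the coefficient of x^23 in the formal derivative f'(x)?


Differentiate: d/dx [ 1/(1-x)^r ] = r / (1-x)^(r+1).
Here r = 9, so f'(x) = 9 / (1-x)^10.
The expansion of 1/(1-x)^(r+1) has coefficient of x^n equal to C(n+r, r).
So the coefficient of x^23 in f'(x) is
9 * C(32, 9) = 9 * 28048800 = 252439200

252439200


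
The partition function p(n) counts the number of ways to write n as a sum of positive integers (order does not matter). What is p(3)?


Using the generating function prod_{k>=1} 1/(1-x^k), we compute p(3).
By dynamic programming over parts 1 through 3:
p(3) = 3

3


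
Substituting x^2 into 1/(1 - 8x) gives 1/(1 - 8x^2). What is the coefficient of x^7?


Since 1/(1 - 8x^2) only has even powers of x,
the coefficient of x^7 (odd) is 0.

0


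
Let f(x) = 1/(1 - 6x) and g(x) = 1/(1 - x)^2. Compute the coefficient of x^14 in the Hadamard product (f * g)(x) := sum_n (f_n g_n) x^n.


f has coefficients f_k = 6^k. For g = 1/(1 - x)^2 the coefficient is g_k = C(k + 1, 1) = k + 1. The Hadamard coefficient is (f * g)_k = 6^k * (k + 1).
For k = 14: 6^14 * 15 = 78364164096 * 15 = 1175462461440.

1175462461440


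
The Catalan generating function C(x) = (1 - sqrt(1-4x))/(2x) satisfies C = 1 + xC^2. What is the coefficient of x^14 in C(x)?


Substituting x -> x scales the n-th coefficient by 1, so [x^14] C(x) = C_14.
C_14 = C(2*14, 14)/(15) = 40116600/15 = 2674440.
= 2674440.

2674440


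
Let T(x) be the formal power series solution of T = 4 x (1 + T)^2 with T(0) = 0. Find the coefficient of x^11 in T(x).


Apply the Lagrange inversion formula: if T = 4 x * phi(T) with phi(t) = (1 + t)^2, then [x^n] T = 4^n * (1/n) [t^(n-1)] phi(t)^n = 4^n * (1/n) [t^(n-1)] (1 + t)^(2n) = 4^n * (1/n) C(2n, n-1).
Using the identity C(2n, n-1) = C(2n, n) * n / (n+1), the unscaled factor equals C(2n, n) / (n+1) = C_n, the n-th Catalan number.
For n = 11: C_11 = C(22, 11) / 12 = 705432/12 = 58786.
With the 4^11 = 4194304 factor, the coefficient is 4194304 * 58786 = 246566354944.

246566354944


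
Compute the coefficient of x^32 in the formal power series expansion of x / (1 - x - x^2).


Let f(x) = sum_{k>=0} a_k x^k. Multiplying f(x) * (1 - x - x^2) = x and matching coefficients gives a_0 = 0, a_1 = 1, and a_k = a_{k-1} + a_{k-2} for k >= 2. These are the Fibonacci numbers F_k.
Iterating from F_0 = 0, F_1 = 1:
F_0=0, F_1=1, F_2=1, F_3=2, F_4=3, F_5=5, F_6=8, F_7=13, F_8=21, F_9=34, ...
F_32 = 2178309.

2178309


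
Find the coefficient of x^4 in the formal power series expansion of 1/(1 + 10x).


Write 1/(1 + c x) = 1/(1 - (-c) x) and apply the geometric-series identity
1/(1 - y) = sum_{k>=0} y^k to get 1/(1 + c x) = sum_{k>=0} (-c)^k x^k.
So the coefficient of x^k is (-c)^k = (-1)^k * c^k.
Here c = 10 and k = 4:
(-10)^4 = 1 * 10000 = 10000

10000


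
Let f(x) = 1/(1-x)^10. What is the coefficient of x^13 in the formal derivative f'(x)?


Differentiate: d/dx [ 1/(1-x)^r ] = r / (1-x)^(r+1).
Here r = 10, so f'(x) = 10 / (1-x)^11.
The expansion of 1/(1-x)^(r+1) has coefficient of x^n equal to C(n+r, r).
So the coefficient of x^13 in f'(x) is
10 * C(23, 10) = 10 * 1144066 = 11440660

11440660


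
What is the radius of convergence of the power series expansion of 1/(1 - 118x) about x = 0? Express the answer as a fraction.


Expanding 1/(1 - 118x) = sum_{k>=0} 118^k x^k, the series converges when |118x| < 1, i.e., |x| < 1/118.
So the radius of convergence is 1/118 = 1/118.

1/118


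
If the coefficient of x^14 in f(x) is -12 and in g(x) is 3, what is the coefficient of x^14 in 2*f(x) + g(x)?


Scalar multiplication scales coefficients: 2 * -12 = -24.
Then add the g coefficient: -24 + 3
= -21

-21


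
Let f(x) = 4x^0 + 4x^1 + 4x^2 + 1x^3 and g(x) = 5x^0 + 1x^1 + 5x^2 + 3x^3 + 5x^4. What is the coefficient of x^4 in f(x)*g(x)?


Cauchy product at x^4:
4*5 + 4*3 + 4*5 + 1*1
= 53

53


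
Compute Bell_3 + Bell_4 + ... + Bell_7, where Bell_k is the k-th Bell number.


Recall Bell_k counts set partitions of a k-set (with Bell_0 = 1 by convention).
Bell_3 through Bell_7: 5, 15, 52, 203, 877
Sum = 5 + 15 + 52 + 203 + 877 = 1152.

1152


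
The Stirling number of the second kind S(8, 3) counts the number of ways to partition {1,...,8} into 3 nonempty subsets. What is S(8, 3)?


Using the explicit formula S(n,k) = (1/k!) sum_{j=0}^{k} (-1)^(k-j) C(k,j) j^n:
S(8, 3) = 966
Equivalently, S(n,k) is n! times the coefficient of x^n in the EGF (e^x - 1)^k / k!.

966


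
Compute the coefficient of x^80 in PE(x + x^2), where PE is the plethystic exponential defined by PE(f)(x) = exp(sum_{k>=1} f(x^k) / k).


With f(x) = x + x^2, the exponent is sum_{k>=1} (x^k + x^(2k)) / k = -ln(1 - x) - ln(1 - x^2). Exponentiating:
PE(x + x^2) = 1 / ((1 - x)(1 - x^2)).
This is the generating function for partitions of n into parts of size 1 or 2. The number of 2's can be any j in 0..40, and the rest are 1's, so
[x^80] = floor(80/2) + 1 = 41.

41


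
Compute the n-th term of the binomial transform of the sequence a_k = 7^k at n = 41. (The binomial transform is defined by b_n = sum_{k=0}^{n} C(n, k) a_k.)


With a_k = 7^k, b_n = sum_{k=0}^{n} C(n, k) 7^k = (1 + 7)^n by the binomial theorem.
For n = 41: (1 + 7)^41 = 8^41 = 10633823966279326983230456482242756608.

10633823966279326983230456482242756608


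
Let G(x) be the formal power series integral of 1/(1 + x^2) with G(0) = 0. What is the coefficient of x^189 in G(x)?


1/(1 + x^2) = sum_{j>=0} (-1)^j x^(2j). Integrating termwise with G(0) = 0:
G(x) = sum_{j>=0} (-1)^j x^(2j+1) / (2j+1) = arctan(x).
Only odd powers are nonzero. For x^189 write 189 = 2*94 + 1, giving
(-1)^94 / 189 = 1/189 = 1/189.

1/189


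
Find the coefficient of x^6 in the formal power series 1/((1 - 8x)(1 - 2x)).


By partial fractions or Cauchy convolution:
The coefficient equals sum_{k=0}^{6} 8^k * 2^(6-k).
= 349504

349504
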